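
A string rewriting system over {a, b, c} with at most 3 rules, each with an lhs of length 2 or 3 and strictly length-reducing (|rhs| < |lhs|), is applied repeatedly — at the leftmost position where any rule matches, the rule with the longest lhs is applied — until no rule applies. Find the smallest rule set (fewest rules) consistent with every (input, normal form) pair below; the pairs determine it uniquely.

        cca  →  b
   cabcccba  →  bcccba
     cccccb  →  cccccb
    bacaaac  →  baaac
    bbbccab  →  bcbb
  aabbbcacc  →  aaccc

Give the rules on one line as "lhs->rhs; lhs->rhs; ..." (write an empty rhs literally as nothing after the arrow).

bbc->cc; ca->; cca->b

  | cca => b
  | cabcccba => bcccba
  | cccccb
  | bacaaac => baaac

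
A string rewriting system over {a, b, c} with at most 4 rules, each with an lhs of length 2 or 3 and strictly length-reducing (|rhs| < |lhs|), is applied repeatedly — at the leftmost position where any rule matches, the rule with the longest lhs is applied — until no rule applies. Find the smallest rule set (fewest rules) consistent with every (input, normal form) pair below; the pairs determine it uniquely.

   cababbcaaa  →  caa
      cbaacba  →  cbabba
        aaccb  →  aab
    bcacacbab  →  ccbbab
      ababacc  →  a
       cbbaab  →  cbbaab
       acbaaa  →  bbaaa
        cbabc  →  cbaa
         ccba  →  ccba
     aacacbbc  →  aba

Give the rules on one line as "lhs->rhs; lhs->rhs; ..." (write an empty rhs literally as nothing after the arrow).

  | cababbcaaa => cababcaa => cabaca => caa
  | cbaacba => cbabba
  | aaccb => abcb => aab
  | bcacacbab => ccacbab => ccbbab

ac->b; bac->; bc->a; bca->c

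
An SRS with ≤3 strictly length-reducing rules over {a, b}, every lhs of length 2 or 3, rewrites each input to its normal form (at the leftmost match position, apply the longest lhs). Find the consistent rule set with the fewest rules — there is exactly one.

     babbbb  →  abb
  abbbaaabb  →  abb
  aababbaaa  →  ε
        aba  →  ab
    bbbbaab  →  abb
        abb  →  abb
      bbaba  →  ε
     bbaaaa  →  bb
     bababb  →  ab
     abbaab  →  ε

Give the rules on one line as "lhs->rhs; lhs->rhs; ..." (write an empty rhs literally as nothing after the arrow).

  | babbbb => bbbbb => abb
  | abbbaaabb => aaaaabb => aaabb => abb
  | aababbaaa => babbaaa => bbbaaa => aaaa => aa => ε
  | aba => ab

aa->; ba->b; bbb->a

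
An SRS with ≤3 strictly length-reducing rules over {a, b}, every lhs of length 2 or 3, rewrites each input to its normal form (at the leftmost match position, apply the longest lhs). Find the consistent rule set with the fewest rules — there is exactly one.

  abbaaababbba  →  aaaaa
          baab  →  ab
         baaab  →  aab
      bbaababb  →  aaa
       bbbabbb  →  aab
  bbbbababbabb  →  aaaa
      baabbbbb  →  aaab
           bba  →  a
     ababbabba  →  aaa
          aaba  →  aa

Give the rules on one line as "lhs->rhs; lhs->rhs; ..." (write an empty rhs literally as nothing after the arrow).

  | abbaaababbba => aaaababbba => aaaabbba => aaaaaba => aaaaa
  | baab => ab
  | baaab => aab
  | bbaababb => aababb => aabb => aaa

ba->; bb->a; bba->a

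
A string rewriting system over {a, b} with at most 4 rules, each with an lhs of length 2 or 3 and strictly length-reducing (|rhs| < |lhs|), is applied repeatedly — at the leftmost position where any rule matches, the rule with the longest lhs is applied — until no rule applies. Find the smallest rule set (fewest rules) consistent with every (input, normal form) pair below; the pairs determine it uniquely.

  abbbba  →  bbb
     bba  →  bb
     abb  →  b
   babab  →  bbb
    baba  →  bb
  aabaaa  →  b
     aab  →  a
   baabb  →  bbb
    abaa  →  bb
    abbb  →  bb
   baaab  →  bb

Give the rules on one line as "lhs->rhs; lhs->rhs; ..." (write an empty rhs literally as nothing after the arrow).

ab->; aba->bb; ba->b

  | abbbba => bbba => bbb
  | bba => bb
  | abb => b
  | babab => bbab => bbb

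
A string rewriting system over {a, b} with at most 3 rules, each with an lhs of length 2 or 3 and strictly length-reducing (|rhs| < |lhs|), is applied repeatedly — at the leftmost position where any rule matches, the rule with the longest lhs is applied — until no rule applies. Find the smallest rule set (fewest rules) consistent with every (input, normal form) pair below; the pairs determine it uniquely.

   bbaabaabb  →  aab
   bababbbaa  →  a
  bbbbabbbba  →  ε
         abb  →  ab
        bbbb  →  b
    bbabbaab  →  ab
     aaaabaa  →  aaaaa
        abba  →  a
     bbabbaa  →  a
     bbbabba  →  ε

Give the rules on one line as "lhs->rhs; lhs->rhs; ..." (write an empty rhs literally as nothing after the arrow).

  | bbaabaabb => baabaabb => abaabb => aabb => aab
  | bababbbaa => babbbaa => bbbaa => bbaa => baa => a
  | bbbbabbbba => bbbabbbba => bbabbbba => babbbba => bbbba => bbba => bba => ba => ε
  | abb => ab

ba->; bb->b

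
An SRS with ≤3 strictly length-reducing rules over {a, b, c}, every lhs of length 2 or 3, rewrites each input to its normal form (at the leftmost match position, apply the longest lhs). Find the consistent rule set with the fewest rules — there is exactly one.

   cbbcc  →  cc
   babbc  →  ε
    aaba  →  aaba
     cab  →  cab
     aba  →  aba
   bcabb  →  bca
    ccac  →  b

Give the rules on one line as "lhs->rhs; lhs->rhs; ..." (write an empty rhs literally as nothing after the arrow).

ac->b; bb->; cb->b

  | cbbcc => bbcc => cc
  | babbc => bac => bb => ε
  | aaba
  | cab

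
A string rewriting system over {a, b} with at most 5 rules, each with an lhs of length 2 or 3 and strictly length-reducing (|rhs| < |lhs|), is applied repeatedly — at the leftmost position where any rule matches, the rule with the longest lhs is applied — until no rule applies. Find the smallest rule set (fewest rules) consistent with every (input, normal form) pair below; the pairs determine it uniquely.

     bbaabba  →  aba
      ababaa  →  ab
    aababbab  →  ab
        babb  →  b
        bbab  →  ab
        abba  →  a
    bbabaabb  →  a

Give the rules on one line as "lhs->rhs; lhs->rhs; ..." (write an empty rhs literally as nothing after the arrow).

aa->b; abb->; bb->a; bba->a

  | bbaabba => aabba => bbba => aba
  | ababaa => ababb => ab
  | aababbab => bbabbab => abbab => ab
  | babb => b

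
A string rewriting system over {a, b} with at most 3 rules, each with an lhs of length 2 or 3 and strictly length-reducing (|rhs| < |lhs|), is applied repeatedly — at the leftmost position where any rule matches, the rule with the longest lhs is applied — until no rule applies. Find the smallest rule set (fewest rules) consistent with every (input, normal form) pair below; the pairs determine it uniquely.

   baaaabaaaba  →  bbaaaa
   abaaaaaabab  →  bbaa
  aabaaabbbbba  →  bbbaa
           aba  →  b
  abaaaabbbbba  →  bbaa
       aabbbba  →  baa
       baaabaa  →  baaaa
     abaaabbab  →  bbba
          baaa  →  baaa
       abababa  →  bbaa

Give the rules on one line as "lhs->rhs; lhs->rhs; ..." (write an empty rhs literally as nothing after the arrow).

aab->ba; aba->b; bab->ba

  | baaaabaaaba => baabaaaaba => bbaaaaaba => bbaaabaa => bbabaaa => bbaaaa
  | abaaaaaabab => baaaaabab => baaabaab => babaaab => baaaab => baaba => bbaa
  | aabaaabbbbba => baaaabbbbba => baababbbba => bbaabbbba => bbbabbba => bbbabba => bbbaba => bbbaa
  | aba => b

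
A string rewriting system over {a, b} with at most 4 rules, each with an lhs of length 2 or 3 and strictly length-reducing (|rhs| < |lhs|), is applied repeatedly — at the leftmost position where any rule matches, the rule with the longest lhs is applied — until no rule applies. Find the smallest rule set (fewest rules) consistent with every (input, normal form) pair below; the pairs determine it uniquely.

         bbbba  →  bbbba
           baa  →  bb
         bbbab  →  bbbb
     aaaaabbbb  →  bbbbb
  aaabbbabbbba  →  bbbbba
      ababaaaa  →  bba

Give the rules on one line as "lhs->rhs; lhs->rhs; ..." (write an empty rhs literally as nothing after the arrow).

aa->b; aaa->; ab->b; abb->

  | bbbba
  | baa => bb
  | bbbab => bbbb
  | aaaaabbbb => aabbbb => bbbbb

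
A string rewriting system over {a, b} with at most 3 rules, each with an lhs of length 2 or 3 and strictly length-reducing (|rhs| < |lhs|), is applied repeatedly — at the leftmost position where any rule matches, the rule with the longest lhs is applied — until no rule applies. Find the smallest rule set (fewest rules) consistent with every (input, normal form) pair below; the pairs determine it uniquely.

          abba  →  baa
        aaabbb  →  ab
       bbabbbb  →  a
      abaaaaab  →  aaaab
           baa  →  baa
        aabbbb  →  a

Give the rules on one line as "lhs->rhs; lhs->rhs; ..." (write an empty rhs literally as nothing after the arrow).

aba->; abb->ba; bb->a

  | abba => baa
  | aaabbb => aabab => ab
  | bbabbbb => aabbbb => ababb => bb => a
  | abaaaaab => aaaab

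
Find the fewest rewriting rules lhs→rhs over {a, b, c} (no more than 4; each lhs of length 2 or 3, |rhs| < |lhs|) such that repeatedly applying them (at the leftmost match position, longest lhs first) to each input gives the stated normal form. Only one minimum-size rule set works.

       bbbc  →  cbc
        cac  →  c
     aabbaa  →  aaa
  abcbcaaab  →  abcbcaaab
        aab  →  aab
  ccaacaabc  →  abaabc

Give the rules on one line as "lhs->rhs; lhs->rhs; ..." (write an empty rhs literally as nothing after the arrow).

  | bbbc => cbc
  | cac => c
  | aabbaa => aacaa => aaa
  | abcbcaaab

ac->; bb->c; cca->ab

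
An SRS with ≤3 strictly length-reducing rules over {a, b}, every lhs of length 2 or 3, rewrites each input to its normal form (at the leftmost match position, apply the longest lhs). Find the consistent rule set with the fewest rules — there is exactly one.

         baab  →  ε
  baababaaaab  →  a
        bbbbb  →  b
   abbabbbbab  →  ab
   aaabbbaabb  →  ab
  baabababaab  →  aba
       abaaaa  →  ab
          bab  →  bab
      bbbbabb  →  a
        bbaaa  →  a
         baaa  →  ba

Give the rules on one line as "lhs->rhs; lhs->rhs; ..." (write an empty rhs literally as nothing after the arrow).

aa->; bb->

  | baab => bb => ε
  | baababaaaab => bbabaaaab => abaaaab => abaab => abb => a
  | bbbbb => bbb => b
  | abbabbbbab => aabbbbab => bbbbab => bbab => ab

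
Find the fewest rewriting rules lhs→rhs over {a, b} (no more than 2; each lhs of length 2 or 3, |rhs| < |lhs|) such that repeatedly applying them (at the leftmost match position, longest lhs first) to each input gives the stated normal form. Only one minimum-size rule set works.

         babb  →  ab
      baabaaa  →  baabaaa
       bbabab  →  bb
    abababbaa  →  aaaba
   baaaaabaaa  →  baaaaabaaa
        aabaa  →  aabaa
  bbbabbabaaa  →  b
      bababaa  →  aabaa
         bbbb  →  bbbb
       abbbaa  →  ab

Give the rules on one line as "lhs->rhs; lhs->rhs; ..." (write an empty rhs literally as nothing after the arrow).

  | babb => ab
  | baabaaa
  | bbabab => bbab => bb
  | abababbaa => aaabbaa => aaaba

bab->a; bba->b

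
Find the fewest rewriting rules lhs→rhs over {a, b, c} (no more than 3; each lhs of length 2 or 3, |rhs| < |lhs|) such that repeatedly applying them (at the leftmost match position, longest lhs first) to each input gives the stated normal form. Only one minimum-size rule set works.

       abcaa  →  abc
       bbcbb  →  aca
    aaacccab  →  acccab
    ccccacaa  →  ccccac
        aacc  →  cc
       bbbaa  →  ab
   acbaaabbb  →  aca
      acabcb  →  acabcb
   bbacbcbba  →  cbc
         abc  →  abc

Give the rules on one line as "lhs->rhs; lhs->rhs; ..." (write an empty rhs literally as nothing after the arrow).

  | abcaa => abc
  | bbcbb => acbb => aca
  | aaacccab => acccab
  | ccccacaa => ccccac

aa->; bb->a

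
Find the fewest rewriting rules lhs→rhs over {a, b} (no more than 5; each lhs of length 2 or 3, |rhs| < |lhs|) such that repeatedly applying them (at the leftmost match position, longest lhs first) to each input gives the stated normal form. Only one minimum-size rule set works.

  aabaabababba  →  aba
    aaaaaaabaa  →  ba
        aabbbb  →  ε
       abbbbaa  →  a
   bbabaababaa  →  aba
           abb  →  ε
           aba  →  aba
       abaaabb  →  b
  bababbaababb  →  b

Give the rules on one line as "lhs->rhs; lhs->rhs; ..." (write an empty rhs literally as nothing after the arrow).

aa->a; aab->b; abb->; bb->

  | aabaabababba => baabababba => bbababba => ababba => aba
  | aaaaaaabaa => aaaaaabaa => aaaaabaa => aaaabaa => aaabaa => aabaa => baa => ba
  | aabbbb => bbbb => bb => ε
  | abbbbaa => bbaa => aa => a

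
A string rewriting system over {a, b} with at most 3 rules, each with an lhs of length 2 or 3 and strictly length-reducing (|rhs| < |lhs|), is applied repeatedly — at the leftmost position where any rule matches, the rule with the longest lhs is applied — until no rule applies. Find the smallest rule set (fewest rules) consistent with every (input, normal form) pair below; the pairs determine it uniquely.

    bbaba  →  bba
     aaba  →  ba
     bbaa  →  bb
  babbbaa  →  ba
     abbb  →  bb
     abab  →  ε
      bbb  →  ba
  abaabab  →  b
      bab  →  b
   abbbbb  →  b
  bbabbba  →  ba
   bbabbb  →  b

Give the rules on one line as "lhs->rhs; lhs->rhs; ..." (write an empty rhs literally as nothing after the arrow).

aa->; ab->; bbb->ba

  | bbaba => bba
  | aaba => ba
  | bbaa => bb
  | babbbaa => bbbaa => baaa => ba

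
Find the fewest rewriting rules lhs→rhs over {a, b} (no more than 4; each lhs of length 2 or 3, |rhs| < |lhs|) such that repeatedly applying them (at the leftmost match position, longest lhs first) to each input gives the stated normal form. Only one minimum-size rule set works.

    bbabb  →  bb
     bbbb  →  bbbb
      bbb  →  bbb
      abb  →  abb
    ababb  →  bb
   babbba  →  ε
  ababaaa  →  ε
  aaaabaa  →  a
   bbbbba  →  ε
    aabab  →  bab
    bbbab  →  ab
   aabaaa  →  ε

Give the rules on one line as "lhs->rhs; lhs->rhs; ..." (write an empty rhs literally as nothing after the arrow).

aa->; aba->aa; baa->a; bba->aa

  | bbabb => aabb => bb
  | bbbb
  | bbb
  | abb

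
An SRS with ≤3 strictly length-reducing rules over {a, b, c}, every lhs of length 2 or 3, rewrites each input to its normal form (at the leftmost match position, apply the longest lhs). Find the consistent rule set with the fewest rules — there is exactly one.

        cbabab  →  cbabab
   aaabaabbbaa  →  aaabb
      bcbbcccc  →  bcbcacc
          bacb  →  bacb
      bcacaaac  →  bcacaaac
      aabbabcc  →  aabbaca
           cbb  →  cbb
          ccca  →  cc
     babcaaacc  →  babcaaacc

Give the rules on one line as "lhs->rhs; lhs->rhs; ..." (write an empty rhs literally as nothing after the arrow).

baa->; bcc->ca; cca->c

  | cbabab
  | aaabaabbbaa => aaabbbaa => aaabb
  | bcbbcccc => bcbcacc
  | bacb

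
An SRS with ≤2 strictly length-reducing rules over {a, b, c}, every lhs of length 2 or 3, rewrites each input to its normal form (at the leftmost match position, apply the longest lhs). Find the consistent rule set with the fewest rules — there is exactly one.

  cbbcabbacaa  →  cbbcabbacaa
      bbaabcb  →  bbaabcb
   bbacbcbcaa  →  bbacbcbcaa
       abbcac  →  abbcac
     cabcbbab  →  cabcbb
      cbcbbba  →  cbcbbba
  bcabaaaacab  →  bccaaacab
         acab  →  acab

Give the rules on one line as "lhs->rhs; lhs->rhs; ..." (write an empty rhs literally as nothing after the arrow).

  | cbbcabbacaa
  | bbaabcb
  | bbacbcbcaa
  | abbcac

aba->c; bab->b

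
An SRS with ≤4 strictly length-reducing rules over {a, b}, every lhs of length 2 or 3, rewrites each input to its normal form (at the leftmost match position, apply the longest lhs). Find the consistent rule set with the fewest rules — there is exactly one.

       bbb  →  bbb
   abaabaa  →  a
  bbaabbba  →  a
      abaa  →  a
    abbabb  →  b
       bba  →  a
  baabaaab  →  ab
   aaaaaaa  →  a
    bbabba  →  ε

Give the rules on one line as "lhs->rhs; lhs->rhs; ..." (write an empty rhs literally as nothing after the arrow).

aa->; aab->; ba->a

  | bbb
  | abaabaa => aaabaa => abaa => aaa => a
  | bbaabbba => baabbba => aabbba => bba => ba => a
  | abaa => aaa => a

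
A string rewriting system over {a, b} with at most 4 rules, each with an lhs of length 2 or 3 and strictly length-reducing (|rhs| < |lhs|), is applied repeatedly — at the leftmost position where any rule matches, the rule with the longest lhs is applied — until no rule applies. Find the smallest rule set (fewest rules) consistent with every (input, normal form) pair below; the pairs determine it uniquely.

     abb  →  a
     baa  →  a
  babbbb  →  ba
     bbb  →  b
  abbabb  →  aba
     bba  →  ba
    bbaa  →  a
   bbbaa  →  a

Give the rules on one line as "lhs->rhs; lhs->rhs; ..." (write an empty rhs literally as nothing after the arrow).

baa->a; bb->; bba->ba

  | abb => a
  | baa => a
  | babbbb => babb => ba
  | bbb => b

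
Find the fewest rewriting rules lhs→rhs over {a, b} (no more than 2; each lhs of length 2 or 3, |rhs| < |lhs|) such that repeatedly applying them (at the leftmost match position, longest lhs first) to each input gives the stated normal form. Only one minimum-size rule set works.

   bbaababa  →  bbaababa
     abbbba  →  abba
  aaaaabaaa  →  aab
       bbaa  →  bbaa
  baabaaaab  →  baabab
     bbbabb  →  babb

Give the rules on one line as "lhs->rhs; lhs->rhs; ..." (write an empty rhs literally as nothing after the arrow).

  | bbaababa
  | abbbba => abba
  | aaaaabaaa => aabaaa => aab
  | bbaa

aaa->; bbb->b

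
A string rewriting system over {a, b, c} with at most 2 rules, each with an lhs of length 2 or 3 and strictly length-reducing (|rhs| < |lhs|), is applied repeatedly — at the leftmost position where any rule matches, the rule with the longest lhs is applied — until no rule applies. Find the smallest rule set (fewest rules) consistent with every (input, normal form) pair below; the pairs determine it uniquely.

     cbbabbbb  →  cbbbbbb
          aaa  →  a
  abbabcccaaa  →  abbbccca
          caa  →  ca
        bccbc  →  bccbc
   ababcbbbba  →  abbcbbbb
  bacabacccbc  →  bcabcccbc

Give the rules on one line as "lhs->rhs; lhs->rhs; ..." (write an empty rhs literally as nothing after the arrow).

  | cbbabbbb => cbbbbbb
  | aaa => aa => a
  | abbabcccaaa => abbbcccaaa => abbbcccaa => abbbccca
  | caa => ca

aa->a; ba->b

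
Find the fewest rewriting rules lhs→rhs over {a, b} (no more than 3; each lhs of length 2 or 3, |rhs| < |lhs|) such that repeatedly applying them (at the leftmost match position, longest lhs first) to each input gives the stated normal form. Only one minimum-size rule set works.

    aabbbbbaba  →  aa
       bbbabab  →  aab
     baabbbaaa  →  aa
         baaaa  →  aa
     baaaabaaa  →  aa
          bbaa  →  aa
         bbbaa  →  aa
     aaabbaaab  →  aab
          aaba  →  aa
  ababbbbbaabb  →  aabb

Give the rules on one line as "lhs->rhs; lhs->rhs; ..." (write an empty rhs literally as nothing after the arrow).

  | aabbbbbaba => aabbbbaba => aabbbaba => aabbaba => aababa => aaaba => aaba => aaa => aa
  | bbbabab => bbabab => babab => abab => aab
  | baabbbaaa => aabbbaaa => aabbaaa => aabaaa => aaaaa => aaaa => aaa => aa
  | baaaa => aaaa => aaa => aa

aaa->aa; ba->a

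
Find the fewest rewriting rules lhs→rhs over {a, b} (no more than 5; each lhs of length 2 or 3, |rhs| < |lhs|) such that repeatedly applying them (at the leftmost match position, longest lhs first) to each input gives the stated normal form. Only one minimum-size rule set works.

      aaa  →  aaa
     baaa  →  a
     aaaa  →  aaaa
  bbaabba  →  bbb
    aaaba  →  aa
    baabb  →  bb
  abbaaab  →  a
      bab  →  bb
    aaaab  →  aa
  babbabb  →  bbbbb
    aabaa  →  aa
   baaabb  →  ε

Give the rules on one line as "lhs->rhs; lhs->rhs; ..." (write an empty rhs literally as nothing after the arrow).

  | aaa
  | baaa => a
  | aaaa
  | bbaabba => bbba => bbb

aab->; abb->; ba->b; baa->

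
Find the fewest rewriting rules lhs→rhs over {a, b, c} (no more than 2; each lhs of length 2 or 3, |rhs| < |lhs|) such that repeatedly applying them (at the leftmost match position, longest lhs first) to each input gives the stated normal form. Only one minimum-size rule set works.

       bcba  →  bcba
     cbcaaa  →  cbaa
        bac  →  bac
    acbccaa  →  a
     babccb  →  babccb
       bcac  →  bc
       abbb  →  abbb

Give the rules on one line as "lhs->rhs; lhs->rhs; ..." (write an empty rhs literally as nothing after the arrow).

  | bcba
  | cbcaaa => cbaa
  | bac
  | acbccaa => accaa => aca => a

acb->a; ca->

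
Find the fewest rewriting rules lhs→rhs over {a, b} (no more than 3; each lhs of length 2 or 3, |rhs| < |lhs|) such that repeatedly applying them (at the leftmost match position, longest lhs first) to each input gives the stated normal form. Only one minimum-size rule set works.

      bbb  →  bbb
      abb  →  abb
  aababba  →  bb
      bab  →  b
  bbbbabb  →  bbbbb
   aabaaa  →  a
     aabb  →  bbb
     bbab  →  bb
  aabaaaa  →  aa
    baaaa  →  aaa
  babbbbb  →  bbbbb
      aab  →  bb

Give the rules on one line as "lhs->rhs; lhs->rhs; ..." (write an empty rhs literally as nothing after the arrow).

  | bbb
  | abb
  | aababba => bbabba => bbba => bb
  | bab => b

aab->bb; ba->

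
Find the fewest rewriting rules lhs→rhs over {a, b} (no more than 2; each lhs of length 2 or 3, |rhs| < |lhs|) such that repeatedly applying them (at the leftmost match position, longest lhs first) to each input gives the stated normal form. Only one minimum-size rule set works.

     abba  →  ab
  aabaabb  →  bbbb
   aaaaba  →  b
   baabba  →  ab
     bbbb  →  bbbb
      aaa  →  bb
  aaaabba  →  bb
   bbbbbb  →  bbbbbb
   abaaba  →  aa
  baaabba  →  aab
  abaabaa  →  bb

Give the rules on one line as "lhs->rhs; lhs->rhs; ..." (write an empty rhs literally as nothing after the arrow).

  | abba => ab
  | aabaabb => aaabb => bbbb
  | aaaaba => bbaba => bba => b
  | baabba => abba => ab

aaa->bb; ba->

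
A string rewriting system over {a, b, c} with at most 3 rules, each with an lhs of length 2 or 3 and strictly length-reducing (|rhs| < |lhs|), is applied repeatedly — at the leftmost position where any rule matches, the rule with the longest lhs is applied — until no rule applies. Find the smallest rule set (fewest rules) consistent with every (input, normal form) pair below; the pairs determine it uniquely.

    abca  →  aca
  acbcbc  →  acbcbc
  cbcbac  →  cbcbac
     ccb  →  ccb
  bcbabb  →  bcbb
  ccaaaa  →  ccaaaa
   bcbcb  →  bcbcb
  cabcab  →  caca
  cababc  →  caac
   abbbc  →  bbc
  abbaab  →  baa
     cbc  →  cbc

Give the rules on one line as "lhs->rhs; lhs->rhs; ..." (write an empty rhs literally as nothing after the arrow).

ab->a; abb->b

  | abca => aca
  | acbcbc
  | cbcbac
  | ccb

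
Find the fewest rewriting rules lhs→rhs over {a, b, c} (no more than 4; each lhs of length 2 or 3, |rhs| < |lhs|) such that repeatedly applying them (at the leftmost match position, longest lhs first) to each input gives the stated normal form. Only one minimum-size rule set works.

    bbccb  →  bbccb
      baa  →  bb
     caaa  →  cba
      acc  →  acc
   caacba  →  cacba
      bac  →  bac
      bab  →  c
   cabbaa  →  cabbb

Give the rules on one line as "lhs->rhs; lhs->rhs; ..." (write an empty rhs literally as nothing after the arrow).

  | bbccb
  | baa => bb
  | caaa => cba
  | acc

aa->b; aac->ac; bab->c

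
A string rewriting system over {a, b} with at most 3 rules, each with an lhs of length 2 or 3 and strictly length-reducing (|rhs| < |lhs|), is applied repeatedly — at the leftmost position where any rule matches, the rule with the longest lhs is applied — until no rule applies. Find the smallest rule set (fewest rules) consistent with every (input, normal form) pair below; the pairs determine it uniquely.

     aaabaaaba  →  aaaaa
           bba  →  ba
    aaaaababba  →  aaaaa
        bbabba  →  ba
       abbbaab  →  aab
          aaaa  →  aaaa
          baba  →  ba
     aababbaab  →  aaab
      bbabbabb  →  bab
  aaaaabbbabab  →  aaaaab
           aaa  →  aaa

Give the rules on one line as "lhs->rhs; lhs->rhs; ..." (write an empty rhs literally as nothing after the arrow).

  | aaabaaaba => aaaaaba => aaaaa
  | bba => ba
  | aaaaababba => aaaaabba => aaaaaba => aaaaa
  | bbabba => babba => baba => ba

aba->a; bb->b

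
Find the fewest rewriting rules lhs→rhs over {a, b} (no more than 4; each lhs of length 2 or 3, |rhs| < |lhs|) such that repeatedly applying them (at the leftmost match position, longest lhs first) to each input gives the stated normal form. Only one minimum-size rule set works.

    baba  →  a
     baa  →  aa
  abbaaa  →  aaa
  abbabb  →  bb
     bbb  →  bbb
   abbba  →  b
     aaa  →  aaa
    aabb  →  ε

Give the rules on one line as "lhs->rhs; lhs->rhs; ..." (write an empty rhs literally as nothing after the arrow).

  | baba => ba => a
  | baa => aa
  | abbaaa => baaa => aaa
  | abbabb => babb => bb

ab->; ba->a; bab->b; bba->b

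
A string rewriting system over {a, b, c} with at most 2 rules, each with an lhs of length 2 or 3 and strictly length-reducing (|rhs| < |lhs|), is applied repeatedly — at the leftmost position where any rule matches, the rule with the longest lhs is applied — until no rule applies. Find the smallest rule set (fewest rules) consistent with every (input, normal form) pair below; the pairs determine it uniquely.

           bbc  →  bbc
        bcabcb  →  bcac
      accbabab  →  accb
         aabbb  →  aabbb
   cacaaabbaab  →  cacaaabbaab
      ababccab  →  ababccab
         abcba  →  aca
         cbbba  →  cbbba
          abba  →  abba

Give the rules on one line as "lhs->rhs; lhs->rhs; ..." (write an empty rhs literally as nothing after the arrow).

  | bbc
  | bcabcb => bcac
  | accbabab => accbab => accb
  | aabbb

bcb->c; cba->c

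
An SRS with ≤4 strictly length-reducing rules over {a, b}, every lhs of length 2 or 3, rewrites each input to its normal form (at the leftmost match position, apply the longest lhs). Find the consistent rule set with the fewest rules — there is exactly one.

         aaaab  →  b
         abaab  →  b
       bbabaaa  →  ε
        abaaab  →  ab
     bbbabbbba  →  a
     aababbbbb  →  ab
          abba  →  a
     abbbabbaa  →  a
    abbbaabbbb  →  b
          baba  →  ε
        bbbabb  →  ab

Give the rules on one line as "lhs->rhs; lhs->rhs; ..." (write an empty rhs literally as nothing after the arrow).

aa->; ba->; bab->a; bb->b

  | aaaab => aab => b
  | abaab => aab => b
  | bbabaaa => babaaa => aaaa => aa => ε
  | abaaab => aaab => ab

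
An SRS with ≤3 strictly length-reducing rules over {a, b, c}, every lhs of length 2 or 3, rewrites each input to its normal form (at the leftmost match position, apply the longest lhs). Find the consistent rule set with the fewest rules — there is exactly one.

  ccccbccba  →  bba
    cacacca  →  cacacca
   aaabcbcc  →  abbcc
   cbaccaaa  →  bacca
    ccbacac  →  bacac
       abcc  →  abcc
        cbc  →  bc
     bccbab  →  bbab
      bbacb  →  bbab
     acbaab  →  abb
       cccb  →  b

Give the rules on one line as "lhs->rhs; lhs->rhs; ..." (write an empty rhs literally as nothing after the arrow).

aa->; cb->b

  | ccccbccba => cccbccba => ccbccba => cbccba => bccba => bcba => bba
  | cacacca
  | aaabcbcc => abcbcc => abbcc
  | cbaccaaa => baccaaa => bacca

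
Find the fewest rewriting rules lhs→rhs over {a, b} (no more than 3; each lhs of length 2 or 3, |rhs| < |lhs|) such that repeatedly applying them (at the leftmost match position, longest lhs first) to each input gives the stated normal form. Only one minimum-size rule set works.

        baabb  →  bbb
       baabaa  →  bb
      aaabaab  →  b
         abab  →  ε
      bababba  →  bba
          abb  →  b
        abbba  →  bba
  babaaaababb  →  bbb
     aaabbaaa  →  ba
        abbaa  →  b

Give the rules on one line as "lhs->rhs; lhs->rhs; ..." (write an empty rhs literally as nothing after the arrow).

aa->; ab->

  | baabb => bbb
  | baabaa => bbaa => bb
  | aaabaab => abaab => aab => b
  | abab => ab => ε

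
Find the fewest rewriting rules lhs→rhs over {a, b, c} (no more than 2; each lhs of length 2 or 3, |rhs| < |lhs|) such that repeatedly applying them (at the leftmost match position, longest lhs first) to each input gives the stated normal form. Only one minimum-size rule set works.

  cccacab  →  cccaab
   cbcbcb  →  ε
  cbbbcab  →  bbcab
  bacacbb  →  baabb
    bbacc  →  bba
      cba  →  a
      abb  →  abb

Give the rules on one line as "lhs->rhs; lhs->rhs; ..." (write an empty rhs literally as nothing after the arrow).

  | cccacab => cccaab
  | cbcbcb => cbcb => cb => ε
  | cbbbcab => bbcab
  | bacacbb => baacbb => baabb

ac->a; cb->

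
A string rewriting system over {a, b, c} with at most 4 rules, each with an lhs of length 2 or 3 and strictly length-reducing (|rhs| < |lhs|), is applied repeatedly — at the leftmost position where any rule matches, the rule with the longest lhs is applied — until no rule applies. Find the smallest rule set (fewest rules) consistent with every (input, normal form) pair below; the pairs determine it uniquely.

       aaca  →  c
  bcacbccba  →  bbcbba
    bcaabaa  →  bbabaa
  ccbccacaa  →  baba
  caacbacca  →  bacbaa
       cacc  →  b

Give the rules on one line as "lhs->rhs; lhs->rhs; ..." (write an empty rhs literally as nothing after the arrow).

  | aaca => aab => c
  | bcacbccba => bbcbccba => bbcbba
  | bcaabaa => bbabaa
  | ccbccacaa => bccacaa => bacaa => baba

aab->c; ca->b; cc->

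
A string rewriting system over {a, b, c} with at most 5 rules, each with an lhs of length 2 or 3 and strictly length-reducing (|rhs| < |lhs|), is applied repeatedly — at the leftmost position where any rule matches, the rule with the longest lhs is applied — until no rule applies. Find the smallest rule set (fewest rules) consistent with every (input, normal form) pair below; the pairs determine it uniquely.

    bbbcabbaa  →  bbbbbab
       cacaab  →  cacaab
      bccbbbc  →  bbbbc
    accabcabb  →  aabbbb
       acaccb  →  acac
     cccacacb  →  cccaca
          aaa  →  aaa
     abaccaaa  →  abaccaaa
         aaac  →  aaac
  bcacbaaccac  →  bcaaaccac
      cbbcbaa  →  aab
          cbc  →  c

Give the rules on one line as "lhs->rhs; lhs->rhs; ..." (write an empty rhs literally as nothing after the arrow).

baa->ab; cab->bb; cb->; cbb->ab

  | bbbcabbaa => bbbbbbaa => bbbbbab
  | cacaab
  | bccbbbc => bcabbc => bbbbc
  | accabcabb => acbbcabb => aabcabb => aabbbb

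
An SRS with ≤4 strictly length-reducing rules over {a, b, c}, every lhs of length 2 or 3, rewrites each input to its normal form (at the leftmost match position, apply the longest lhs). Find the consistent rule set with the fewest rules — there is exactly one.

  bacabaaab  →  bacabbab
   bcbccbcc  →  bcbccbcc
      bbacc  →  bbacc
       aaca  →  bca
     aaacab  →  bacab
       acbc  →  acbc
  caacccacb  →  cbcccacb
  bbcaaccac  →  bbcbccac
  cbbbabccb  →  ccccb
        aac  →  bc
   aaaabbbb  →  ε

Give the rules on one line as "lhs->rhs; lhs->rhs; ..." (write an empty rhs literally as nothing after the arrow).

  | bacabaaab => bacabbab
  | bcbccbcc
  | bbacc
  | aaca => bca

aa->b; abc->cc; bbb->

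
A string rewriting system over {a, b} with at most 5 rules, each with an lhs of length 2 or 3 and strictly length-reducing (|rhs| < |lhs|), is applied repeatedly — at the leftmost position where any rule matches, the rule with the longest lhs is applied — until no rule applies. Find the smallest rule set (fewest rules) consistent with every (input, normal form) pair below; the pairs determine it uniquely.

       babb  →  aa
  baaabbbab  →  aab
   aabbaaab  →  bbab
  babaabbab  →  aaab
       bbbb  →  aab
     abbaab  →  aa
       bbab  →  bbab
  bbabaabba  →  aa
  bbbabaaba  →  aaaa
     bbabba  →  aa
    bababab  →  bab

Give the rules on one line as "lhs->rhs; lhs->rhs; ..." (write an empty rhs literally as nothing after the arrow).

aba->a; abb->bb; baa->b; bbb->aa

  | babb => bbb => aa
  | baaabbbab => babbbab => bbbbab => aabab => aab
  | aabbaaab => abbaaab => bbaaab => bbab
  | babaabbab => baabbab => bbbab => aaab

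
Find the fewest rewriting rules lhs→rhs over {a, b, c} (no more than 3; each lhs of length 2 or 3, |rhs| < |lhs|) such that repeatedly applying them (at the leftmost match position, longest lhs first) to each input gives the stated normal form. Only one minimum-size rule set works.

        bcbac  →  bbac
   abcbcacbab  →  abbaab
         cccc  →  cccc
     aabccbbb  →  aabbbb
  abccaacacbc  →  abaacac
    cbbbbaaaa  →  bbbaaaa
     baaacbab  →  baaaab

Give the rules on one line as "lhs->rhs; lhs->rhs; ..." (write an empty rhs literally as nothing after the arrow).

  | bcbac => bbac
  | abcbcacbab => abbcacbab => abbacbab => abbaab
  | cccc
  | aabccbbb => aabcbbb => aabbbb

bc->b; cb->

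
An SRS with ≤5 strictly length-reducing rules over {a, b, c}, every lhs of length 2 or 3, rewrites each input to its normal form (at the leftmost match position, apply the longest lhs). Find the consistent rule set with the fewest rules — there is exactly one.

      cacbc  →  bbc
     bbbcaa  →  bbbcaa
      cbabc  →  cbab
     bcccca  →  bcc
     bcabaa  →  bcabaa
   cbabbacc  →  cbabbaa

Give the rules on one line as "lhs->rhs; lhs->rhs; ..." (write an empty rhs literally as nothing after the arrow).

abc->ab; acc->aa; cac->b; cca->

  | cacbc => bbc
  | bbbcaa
  | cbabc => cbab
  | bcccca => bcc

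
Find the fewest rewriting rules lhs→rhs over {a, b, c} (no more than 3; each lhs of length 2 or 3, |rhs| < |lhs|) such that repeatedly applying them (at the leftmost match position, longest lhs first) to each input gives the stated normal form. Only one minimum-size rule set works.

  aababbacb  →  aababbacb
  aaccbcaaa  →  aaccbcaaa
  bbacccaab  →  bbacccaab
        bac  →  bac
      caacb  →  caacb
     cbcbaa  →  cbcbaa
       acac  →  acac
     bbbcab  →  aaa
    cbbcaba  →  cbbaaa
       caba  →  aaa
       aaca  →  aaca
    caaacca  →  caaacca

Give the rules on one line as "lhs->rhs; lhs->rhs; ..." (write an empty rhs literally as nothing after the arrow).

  | aababbacb
  | aaccbcaaa
  | bbacccaab
  | bac

bbb->a; cab->aa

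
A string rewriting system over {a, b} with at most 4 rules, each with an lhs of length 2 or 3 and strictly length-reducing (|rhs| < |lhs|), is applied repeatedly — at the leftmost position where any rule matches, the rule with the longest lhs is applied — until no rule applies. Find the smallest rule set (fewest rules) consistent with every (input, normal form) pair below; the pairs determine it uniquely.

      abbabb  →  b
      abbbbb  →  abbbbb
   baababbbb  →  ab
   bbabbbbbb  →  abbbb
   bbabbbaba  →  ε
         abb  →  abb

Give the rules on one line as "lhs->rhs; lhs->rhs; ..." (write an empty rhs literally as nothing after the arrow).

aa->b; aaa->; bab->a

  | abbabb => abab => aa => b
  | abbbbb
  | baababbbb => bbbabbbb => bbabbb => babb => ab
  | bbabbbbbb => babbbbb => abbbb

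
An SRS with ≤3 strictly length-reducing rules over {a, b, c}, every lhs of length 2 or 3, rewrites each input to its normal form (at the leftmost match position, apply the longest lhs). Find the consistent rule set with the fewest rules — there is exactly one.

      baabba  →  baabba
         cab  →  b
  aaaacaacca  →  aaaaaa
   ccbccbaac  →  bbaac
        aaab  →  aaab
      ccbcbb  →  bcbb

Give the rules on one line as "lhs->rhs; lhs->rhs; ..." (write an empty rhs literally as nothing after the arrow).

ca->; cc->

  | baabba
  | cab => b
  | aaaacaacca => aaaaacca => aaaaaa
  | ccbccbaac => bccbaac => bbaac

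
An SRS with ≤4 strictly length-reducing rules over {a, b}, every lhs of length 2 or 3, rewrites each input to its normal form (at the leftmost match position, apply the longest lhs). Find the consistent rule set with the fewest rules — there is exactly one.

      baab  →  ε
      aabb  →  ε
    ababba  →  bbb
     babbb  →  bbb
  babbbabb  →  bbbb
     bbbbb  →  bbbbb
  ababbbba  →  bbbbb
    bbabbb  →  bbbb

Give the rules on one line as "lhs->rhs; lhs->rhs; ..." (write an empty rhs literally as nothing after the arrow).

ab->; aba->bb; ba->

  | baab => ab => ε
  | aabb => ab => ε
  | ababba => bbbba => bbb
  | babbb => bbb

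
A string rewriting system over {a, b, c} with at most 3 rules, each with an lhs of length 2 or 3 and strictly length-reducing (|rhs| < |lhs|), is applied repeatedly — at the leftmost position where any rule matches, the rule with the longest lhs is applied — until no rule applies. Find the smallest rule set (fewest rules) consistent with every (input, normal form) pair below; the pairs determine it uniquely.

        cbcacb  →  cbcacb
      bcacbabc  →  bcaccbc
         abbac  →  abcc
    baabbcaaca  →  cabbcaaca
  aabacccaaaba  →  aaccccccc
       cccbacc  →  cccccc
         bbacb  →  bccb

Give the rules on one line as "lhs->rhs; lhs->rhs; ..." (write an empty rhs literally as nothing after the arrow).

  | cbcacb
  | bcacbabc => bcaccbc
  | abbac => abcc
  | baabbcaaca => cabbcaaca

aaa->cc; ba->c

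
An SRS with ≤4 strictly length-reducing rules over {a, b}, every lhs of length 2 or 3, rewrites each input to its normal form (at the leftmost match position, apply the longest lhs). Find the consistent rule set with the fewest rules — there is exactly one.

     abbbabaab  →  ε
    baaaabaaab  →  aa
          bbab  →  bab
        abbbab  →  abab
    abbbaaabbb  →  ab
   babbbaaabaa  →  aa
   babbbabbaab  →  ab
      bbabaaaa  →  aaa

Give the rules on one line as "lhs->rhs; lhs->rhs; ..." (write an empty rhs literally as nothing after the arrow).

  | abbbabaab => abbabaab => ababaab => abaab => aab => ε
  | baaaabaaab => aaabaaab => aaaab => aa
  | bbab => bab
  | abbbab => abbab => abab

aab->; baa->a; bb->b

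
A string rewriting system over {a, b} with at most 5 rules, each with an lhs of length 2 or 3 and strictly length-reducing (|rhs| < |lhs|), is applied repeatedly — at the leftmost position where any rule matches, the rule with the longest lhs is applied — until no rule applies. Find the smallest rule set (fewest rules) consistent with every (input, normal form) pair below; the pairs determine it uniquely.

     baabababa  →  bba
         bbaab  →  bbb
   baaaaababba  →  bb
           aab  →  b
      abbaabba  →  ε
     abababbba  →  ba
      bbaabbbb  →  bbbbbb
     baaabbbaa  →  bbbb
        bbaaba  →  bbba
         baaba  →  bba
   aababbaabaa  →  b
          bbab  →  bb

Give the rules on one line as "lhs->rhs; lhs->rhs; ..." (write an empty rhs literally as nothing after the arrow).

  | baabababa => bbababa => bbaba => bba
  | bbaab => bbb
  | baaaaababba => baababba => bbabba => bbaaa => bb
  | aab => b

aa->; aaa->; ab->; abb->aa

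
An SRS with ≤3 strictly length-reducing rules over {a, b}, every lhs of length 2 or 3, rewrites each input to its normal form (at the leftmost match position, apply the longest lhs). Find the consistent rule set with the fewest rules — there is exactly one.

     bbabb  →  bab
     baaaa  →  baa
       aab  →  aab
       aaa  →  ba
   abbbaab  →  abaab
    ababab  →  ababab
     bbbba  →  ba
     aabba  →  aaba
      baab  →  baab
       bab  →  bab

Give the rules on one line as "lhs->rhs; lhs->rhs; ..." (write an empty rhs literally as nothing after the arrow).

  | bbabb => babb => bab
  | baaaa => bbaa => baa
  | aab
  | aaa => ba

aaa->ba; bb->b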